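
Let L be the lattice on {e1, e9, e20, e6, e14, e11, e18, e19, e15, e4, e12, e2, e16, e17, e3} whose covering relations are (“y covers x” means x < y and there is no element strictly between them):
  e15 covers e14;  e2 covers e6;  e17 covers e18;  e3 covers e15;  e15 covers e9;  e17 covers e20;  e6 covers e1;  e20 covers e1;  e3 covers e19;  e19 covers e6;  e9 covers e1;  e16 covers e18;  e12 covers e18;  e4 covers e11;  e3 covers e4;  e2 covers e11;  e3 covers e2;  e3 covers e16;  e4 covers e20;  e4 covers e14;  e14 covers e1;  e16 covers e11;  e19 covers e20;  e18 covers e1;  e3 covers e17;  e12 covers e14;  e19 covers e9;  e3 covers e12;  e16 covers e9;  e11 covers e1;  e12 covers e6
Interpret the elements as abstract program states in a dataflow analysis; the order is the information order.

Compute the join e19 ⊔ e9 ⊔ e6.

Common upper bounds of {e19, e9, e6}: e19, e3.
The least among these is e19.

e19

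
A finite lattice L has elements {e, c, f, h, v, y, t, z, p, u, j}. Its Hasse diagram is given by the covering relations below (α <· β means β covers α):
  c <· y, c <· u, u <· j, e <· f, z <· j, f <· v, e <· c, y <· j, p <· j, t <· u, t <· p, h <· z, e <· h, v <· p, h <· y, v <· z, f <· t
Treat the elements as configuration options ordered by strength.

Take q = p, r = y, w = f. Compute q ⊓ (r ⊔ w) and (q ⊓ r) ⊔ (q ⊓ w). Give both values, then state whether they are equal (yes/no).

r ⊔ w = j, so q ⊓ (r ⊔ w) = p ⊓ j = p.
q ⊓ r = e and q ⊓ w = f, so (q ⊓ r) ⊔ (q ⊓ w) = e ⊔ f = f.
Equal: no.

p; f; no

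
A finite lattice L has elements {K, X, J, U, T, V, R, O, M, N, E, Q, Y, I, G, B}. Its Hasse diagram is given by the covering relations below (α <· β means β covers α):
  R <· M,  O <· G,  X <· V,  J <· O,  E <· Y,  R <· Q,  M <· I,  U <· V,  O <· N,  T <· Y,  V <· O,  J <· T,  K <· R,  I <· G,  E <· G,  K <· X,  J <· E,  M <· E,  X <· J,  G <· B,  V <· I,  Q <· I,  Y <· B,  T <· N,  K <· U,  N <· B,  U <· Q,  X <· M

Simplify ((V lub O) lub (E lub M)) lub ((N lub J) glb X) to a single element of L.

G

V ∨ O = O
E ∨ M = E
O ∨ E = G
N ∨ J = N
N ∧ X = X
G ∨ X = G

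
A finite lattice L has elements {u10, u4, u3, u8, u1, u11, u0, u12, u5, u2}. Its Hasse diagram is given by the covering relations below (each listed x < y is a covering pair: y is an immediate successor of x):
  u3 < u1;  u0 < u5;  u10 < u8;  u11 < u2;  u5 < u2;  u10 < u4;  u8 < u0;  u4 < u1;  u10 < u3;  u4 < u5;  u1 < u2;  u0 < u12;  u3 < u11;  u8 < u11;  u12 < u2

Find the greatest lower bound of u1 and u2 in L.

Common lower bounds of {u1, u2}: u1, u10, u3, u4.
The greatest among these is u1.

u1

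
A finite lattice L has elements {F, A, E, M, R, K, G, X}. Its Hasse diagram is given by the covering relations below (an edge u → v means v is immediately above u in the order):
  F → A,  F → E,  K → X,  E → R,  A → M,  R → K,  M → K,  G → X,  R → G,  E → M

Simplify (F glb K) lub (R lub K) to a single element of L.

F ∧ K = F
R ∨ K = K
F ∨ K = K

K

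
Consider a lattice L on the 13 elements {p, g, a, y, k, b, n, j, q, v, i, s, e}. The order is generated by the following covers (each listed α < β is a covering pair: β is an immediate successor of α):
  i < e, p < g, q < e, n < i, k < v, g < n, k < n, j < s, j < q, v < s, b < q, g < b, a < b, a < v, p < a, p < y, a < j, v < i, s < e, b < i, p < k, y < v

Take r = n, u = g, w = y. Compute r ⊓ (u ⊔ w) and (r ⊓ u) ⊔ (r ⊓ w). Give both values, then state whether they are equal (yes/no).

n; g; no

u ⊔ w = i, so r ⊓ (u ⊔ w) = n ⊓ i = n.
r ⊓ u = g and r ⊓ w = p, so (r ⊓ u) ⊔ (r ⊓ w) = g ⊔ p = g.
Equal: no.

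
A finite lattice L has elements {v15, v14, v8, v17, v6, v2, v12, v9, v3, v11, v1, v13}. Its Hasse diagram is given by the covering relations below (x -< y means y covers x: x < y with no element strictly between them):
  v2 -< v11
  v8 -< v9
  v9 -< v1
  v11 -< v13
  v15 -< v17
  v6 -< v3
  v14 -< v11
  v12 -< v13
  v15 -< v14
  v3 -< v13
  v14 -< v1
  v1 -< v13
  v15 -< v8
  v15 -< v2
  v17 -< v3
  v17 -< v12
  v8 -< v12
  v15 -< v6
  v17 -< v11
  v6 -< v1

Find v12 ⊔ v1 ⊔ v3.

v13

Common upper bounds of {v12, v1, v3}: v13.
The least among these is v13.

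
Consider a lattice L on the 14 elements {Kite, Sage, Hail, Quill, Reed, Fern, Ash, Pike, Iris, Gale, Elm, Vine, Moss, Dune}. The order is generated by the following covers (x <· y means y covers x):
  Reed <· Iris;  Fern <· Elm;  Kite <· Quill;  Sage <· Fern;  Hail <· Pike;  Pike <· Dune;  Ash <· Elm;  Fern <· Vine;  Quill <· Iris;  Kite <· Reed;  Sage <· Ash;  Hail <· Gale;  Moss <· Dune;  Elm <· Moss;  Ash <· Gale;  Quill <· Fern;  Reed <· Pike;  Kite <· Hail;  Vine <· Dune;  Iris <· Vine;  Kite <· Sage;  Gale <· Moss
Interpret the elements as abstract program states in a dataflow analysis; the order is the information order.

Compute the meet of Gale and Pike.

Common lower bounds of {Gale, Pike}: Hail, Kite.
The greatest among these is Hail.

Hail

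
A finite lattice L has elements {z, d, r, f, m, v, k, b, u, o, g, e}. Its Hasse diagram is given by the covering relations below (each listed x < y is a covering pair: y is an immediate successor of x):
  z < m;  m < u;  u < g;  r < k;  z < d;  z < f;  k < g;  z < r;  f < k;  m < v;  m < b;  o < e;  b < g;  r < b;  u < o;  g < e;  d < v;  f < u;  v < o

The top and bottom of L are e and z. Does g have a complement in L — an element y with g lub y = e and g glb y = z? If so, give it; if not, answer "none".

d

Need y with g ∨ y = e and g ∧ y = z.
Checking each element gives: d.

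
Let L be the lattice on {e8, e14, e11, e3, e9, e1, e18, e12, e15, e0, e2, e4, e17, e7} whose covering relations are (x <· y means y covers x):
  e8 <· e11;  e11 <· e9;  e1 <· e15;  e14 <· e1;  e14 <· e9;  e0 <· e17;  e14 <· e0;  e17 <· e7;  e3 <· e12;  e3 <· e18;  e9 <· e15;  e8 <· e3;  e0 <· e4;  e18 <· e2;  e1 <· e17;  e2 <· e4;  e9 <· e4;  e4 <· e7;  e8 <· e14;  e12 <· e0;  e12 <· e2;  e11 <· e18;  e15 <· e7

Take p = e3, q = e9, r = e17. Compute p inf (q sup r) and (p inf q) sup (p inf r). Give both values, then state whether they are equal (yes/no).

e3; e3; yes

q sup r = e7, so p inf (q sup r) = e3 inf e7 = e3.
p inf q = e8 and p inf r = e3, so (p inf q) sup (p inf r) = e8 sup e3 = e3.
Equal: yes.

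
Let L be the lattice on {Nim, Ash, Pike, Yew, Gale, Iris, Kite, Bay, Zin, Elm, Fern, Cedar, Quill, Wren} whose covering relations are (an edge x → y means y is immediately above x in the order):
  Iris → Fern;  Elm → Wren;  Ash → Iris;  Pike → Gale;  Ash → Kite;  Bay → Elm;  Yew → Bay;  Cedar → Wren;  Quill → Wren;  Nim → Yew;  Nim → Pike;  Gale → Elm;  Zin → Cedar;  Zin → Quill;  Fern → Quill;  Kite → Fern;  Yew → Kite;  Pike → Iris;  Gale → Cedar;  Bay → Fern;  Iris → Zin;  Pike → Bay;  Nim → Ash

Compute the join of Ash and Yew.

Common upper bounds of {Ash, Yew}: Fern, Kite, Quill, Wren.
The least among these is Kite.

Kite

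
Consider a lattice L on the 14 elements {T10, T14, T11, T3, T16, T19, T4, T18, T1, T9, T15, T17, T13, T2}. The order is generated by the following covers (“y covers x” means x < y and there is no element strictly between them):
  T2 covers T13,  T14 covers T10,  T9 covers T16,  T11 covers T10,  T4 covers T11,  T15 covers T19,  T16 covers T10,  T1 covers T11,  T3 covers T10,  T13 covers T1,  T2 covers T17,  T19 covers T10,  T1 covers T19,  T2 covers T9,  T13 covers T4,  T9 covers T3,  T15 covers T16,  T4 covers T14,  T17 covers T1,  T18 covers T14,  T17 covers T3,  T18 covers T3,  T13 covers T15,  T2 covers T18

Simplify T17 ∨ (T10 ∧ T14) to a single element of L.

T17

T10 ∧ T14 = T10
T17 ∨ T10 = T17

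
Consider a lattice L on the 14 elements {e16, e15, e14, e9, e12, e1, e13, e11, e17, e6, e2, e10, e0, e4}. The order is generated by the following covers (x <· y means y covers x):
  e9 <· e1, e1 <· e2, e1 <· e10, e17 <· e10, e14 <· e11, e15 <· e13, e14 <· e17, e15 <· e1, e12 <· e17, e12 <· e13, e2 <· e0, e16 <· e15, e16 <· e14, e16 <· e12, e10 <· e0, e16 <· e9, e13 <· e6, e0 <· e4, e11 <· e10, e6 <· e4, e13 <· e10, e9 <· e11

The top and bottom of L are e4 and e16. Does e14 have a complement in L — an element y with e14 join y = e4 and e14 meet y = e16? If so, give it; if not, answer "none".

Need y with e14 ∨ y = e4 and e14 ∧ y = e16.
Checking each element gives: e6.

e6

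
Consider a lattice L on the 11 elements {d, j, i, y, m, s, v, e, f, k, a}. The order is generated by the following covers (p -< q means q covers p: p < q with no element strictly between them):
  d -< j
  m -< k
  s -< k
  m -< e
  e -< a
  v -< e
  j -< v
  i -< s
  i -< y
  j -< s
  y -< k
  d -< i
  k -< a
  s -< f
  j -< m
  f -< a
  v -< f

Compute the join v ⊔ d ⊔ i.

Common upper bounds of {v, d, i}: a, f.
The least among these is f.

f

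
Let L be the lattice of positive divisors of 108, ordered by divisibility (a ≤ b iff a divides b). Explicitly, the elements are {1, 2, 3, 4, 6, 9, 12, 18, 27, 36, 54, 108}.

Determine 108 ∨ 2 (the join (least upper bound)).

108

Common upper bounds of {108, 2}: 108.
The least among these is 108.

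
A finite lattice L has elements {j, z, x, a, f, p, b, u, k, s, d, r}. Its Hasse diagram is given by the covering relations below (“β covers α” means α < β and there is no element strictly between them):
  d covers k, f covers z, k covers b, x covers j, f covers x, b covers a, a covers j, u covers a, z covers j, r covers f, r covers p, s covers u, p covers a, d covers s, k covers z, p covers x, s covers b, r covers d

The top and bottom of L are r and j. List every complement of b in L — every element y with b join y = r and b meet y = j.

Need y with b ∨ y = r and b ∧ y = j.
Checking each element gives: f, x.

f, x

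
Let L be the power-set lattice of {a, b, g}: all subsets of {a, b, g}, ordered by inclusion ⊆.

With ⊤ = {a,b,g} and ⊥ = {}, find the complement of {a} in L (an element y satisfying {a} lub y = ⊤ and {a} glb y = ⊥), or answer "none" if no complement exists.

{b,g}

Need y with {a} ∨ y = {a,b,g} and {a} ∧ y = {}.
Checking each element gives: {b,g}.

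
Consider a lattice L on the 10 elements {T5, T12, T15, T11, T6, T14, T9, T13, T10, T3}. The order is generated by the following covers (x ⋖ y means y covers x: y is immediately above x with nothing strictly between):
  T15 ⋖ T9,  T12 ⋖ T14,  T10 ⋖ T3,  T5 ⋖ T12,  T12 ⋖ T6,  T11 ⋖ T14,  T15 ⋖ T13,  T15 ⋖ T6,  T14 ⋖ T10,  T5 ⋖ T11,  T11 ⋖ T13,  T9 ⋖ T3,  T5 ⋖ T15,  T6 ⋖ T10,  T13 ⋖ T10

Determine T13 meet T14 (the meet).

Common lower bounds of {T13, T14}: T11, T5.
The greatest among these is T11.

T11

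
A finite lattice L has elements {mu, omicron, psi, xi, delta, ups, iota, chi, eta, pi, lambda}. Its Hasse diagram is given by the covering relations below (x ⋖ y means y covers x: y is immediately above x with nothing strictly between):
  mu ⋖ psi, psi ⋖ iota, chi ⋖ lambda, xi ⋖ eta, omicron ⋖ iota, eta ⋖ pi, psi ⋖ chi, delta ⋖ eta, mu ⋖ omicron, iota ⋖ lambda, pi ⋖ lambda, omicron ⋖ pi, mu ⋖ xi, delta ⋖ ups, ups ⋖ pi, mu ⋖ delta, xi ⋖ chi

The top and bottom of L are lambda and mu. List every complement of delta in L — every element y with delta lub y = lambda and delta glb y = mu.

Need y with delta ∨ y = lambda and delta ∧ y = mu.
Checking each element gives: chi, iota, psi.

chi, iota, psi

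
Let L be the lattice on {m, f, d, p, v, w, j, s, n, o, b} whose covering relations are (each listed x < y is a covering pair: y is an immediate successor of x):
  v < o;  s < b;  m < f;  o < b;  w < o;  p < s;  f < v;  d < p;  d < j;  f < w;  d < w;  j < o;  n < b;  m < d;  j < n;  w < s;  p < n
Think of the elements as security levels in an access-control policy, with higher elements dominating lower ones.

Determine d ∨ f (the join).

w

Common upper bounds of {d, f}: b, o, s, w.
The least among these is w.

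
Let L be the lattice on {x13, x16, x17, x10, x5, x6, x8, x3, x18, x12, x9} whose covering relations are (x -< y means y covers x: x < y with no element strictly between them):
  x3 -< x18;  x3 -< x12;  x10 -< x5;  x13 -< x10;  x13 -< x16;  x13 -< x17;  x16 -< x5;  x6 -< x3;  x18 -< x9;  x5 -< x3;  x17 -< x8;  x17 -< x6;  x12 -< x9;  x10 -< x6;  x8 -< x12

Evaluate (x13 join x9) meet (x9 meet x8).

x8

x13 ∨ x9 = x9
x9 ∧ x8 = x8
x9 ∧ x8 = x8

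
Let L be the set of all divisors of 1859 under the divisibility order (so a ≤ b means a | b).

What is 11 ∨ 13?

In the divisibility order, the join is the least common multiple: lcm(11, 13) = 143.

143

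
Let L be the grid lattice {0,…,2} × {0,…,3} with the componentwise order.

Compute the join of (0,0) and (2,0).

(2,0)

Common upper bounds of {(0,0), (2,0)}: (2,0), (2,1), (2,2), (2,3).
The least among these is (2,0).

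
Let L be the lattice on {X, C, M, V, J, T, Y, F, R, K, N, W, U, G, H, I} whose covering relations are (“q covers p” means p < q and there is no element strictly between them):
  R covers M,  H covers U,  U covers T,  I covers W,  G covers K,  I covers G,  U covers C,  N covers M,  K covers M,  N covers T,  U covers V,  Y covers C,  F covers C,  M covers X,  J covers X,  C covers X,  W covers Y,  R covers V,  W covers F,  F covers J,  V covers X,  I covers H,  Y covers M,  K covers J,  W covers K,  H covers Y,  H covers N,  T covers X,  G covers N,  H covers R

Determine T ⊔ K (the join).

Common upper bounds of {T, K}: G, I.
The least among these is G.

G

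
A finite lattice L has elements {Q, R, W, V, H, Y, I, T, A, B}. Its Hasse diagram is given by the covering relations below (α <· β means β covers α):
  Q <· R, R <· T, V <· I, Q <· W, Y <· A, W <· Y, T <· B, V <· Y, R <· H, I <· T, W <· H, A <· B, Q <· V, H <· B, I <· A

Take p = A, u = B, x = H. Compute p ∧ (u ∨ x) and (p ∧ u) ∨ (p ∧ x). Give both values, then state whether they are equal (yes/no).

A; A; yes

u ∨ x = B, so p ∧ (u ∨ x) = A ∧ B = A.
p ∧ u = A and p ∧ x = W, so (p ∧ u) ∨ (p ∧ x) = A ∨ W = A.
Equal: yes.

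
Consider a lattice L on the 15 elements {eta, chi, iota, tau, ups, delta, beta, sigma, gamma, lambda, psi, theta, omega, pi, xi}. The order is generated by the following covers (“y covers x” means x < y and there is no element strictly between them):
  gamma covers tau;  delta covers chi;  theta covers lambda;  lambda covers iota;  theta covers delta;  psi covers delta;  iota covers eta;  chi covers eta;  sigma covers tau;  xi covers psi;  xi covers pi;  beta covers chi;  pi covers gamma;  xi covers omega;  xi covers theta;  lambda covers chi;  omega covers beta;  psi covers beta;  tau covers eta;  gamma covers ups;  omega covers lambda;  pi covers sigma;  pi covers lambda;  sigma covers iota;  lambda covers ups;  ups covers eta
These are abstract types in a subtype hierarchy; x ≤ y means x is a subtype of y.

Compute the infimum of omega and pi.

lambda

Common lower bounds of {omega, pi}: chi, eta, iota, lambda, ups.
The greatest among these is lambda.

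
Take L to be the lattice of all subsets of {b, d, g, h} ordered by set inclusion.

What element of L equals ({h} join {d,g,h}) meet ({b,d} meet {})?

{h} ∨ {d,g,h} = {d,g,h}
{b,d} ∧ {} = {}
{d,g,h} ∧ {} = {}

{}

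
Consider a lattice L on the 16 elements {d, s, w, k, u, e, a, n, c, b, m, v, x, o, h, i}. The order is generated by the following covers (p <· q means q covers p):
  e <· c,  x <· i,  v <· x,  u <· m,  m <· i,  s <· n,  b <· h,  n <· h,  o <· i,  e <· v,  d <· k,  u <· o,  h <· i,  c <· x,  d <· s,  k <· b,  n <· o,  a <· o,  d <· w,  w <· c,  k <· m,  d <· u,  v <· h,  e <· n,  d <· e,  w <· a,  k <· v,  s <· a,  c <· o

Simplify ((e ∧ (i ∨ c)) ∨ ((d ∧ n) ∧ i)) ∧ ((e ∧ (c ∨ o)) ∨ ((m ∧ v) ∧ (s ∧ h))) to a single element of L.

i ∨ c = i
e ∧ i = e
d ∧ n = d
d ∧ i = d
e ∨ d = e
c ∨ o = o
e ∧ o = e
m ∧ v = k
s ∧ h = s
k ∧ s = d
e ∨ d = e
e ∧ e = e

e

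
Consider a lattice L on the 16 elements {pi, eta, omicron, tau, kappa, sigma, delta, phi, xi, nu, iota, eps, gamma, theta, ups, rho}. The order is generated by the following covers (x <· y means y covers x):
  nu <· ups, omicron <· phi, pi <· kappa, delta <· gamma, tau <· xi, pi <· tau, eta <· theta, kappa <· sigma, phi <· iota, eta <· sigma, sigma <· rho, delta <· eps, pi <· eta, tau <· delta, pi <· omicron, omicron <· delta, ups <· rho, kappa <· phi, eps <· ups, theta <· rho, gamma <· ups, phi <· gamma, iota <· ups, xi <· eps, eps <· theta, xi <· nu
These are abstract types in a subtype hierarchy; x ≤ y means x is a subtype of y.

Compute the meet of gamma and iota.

Common lower bounds of {gamma, iota}: kappa, omicron, phi, pi.
The greatest among these is phi.

phi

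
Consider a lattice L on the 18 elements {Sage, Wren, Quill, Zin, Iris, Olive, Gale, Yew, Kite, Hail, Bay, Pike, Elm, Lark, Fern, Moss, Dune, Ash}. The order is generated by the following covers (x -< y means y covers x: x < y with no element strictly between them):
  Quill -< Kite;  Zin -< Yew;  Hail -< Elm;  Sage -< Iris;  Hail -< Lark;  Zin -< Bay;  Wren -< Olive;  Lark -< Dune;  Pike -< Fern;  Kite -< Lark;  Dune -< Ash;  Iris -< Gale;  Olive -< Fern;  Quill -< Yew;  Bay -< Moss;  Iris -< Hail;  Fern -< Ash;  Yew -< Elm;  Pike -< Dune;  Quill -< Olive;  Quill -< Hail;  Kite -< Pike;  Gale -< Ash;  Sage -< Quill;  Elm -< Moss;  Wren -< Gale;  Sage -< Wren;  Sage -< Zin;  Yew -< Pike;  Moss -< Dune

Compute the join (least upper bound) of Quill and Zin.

Yew

Common upper bounds of {Quill, Zin}: Ash, Dune, Elm, Fern, Moss, Pike, Yew.
The least among these is Yew.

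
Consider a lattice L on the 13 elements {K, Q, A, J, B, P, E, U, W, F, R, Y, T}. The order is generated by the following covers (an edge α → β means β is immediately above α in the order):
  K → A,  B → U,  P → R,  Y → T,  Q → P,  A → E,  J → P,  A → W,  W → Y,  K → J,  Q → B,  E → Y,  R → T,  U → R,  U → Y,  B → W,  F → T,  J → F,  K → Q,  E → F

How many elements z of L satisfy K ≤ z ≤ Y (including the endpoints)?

8

The interval [K, Y] = {A, B, E, K, Q, U, W, Y}, which has 8 elements.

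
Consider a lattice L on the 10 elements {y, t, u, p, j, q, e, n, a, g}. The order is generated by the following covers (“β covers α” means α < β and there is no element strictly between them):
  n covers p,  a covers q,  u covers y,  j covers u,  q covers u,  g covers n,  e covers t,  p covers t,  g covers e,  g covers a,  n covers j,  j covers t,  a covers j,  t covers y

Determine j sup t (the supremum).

Common upper bounds of {j, t}: a, g, j, n.
The least among these is j.

j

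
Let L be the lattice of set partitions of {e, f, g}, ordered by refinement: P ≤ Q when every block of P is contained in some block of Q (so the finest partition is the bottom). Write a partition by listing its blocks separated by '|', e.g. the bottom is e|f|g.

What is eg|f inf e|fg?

e|f|g

The meet (common refinement) of eg|f and e|fg intersects blocks pairwise, giving e|f|g.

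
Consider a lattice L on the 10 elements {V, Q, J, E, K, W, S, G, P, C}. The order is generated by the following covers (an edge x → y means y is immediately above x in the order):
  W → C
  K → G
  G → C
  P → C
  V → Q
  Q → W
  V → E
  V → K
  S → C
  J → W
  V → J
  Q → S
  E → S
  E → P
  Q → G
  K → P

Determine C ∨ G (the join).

C

Common upper bounds of {C, G}: C.
The least among these is C.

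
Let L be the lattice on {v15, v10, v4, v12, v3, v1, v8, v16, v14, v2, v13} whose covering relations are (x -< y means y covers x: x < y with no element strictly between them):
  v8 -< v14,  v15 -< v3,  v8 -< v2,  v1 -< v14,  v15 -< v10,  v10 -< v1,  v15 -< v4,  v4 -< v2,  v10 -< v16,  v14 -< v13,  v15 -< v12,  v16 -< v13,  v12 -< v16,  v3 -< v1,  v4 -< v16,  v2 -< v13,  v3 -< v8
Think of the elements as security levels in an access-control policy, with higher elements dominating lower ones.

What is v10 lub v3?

Common upper bounds of {v10, v3}: v1, v13, v14.
The least among these is v1.

v1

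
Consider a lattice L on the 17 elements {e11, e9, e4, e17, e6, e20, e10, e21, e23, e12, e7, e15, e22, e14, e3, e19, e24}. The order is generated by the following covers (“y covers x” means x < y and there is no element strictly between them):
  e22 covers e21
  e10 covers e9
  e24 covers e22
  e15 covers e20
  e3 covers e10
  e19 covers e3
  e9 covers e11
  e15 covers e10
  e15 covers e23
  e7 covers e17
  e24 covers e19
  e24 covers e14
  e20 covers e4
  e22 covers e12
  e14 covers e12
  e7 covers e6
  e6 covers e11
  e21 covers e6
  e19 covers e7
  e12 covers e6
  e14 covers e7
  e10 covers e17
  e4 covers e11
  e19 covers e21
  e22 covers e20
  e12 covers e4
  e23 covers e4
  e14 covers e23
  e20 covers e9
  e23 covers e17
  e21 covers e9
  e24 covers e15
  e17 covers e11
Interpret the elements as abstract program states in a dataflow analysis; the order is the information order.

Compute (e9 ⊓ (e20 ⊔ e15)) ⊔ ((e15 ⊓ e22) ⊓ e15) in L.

e20

e20 ∨ e15 = e15
e9 ∧ e15 = e9
e15 ∧ e22 = e20
e20 ∧ e15 = e20
e9 ∨ e20 = e20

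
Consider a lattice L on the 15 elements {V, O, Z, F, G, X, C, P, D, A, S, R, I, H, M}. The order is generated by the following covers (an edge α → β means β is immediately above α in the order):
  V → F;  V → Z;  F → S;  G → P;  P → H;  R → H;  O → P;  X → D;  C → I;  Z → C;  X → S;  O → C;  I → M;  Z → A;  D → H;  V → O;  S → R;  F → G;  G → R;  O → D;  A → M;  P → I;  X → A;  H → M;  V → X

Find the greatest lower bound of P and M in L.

Common lower bounds of {P, M}: F, G, O, P, V.
The greatest among these is P.

P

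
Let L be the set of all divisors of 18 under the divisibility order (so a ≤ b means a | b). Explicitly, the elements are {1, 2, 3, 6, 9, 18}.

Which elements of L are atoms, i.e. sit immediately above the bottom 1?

The atoms are exactly the elements that cover 1: 2, 3.

2, 3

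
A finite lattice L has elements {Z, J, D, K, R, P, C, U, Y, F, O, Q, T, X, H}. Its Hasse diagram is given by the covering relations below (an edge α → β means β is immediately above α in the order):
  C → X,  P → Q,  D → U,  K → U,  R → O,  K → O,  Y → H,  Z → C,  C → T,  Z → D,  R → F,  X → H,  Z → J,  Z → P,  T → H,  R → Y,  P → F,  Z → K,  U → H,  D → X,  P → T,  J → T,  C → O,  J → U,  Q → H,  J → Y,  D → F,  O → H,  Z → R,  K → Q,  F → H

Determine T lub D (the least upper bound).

Common upper bounds of {T, D}: H.
The least among these is H.

H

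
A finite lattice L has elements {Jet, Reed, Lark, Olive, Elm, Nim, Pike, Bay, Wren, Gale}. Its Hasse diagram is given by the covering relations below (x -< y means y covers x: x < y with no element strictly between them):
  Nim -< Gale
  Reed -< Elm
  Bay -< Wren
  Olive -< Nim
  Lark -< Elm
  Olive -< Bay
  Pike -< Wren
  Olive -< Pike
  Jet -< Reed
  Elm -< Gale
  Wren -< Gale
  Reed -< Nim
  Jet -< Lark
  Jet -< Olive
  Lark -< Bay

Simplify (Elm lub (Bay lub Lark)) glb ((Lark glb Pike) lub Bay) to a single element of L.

Bay ∨ Lark = Bay
Elm ∨ Bay = Gale
Lark ∧ Pike = Jet
Jet ∨ Bay = Bay
Gale ∧ Bay = Bay

Bay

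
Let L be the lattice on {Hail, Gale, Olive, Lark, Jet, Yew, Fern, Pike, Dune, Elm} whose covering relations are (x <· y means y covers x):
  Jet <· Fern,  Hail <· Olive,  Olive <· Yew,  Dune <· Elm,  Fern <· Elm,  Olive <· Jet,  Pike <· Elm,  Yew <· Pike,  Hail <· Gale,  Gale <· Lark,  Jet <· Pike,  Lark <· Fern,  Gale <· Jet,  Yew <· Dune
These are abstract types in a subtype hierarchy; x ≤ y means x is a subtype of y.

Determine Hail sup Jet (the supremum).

Common upper bounds of {Hail, Jet}: Elm, Fern, Jet, Pike.
The least among these is Jet.

Jet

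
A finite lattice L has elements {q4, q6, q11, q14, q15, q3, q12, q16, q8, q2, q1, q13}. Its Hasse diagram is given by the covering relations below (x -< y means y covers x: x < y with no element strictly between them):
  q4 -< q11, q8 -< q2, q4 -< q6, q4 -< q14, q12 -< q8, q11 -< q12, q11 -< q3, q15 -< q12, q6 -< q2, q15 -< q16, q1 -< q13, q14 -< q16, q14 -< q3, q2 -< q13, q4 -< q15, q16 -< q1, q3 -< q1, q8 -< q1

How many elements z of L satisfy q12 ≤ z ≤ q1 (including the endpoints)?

The interval [q12, q1] = {q1, q12, q8}, which has 3 elements.

3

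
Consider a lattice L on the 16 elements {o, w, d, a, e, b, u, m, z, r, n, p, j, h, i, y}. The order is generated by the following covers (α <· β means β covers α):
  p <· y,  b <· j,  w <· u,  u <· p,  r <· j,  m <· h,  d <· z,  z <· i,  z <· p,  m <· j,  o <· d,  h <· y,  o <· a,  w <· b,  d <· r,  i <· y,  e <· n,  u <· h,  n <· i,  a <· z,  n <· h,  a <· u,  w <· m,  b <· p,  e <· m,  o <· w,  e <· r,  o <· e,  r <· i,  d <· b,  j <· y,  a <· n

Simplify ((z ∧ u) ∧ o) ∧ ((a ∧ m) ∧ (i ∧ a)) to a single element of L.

z ∧ u = a
a ∧ o = o
a ∧ m = o
i ∧ a = a
o ∧ a = o
o ∧ o = o

o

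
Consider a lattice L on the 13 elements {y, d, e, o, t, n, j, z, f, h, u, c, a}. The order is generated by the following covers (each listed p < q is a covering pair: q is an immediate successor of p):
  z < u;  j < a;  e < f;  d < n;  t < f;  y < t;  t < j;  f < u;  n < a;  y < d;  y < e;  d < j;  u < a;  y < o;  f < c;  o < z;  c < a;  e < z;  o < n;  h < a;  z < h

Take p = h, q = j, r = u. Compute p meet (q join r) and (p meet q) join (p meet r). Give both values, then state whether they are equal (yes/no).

q join r = a, so p meet (q join r) = h meet a = h.
p meet q = y and p meet r = z, so (p meet q) join (p meet r) = y join z = z.
Equal: no.

h; z; no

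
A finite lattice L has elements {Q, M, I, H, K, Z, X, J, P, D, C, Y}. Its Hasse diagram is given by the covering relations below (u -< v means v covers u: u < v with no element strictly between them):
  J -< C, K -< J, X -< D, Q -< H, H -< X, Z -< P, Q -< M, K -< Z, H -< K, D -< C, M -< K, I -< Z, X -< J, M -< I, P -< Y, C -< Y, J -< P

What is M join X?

Common upper bounds of {M, X}: C, J, P, Y.
The least among these is J.

J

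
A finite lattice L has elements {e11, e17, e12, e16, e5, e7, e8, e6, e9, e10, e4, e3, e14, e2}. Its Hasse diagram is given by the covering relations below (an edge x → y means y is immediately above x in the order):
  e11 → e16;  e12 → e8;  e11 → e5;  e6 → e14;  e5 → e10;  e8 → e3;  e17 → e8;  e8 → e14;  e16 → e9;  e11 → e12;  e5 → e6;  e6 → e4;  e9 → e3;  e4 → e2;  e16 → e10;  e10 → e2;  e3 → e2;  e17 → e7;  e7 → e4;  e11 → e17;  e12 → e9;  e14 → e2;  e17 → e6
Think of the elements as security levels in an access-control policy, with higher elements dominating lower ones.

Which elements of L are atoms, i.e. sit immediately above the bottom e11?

e12, e16, e17, e5

The atoms are exactly the elements that cover e11: e12, e16, e17, e5.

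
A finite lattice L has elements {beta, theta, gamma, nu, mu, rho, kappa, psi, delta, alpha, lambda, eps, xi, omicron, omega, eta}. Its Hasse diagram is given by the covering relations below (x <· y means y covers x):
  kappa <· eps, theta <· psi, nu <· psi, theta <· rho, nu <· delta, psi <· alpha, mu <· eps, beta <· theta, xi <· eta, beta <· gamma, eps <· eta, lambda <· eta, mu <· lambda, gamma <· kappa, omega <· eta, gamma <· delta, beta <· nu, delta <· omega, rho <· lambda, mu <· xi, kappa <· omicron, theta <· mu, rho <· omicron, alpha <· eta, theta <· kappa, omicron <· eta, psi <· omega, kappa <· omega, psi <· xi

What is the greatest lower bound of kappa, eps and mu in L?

Common lower bounds of {kappa, eps, mu}: beta, theta.
The greatest among these is theta.

theta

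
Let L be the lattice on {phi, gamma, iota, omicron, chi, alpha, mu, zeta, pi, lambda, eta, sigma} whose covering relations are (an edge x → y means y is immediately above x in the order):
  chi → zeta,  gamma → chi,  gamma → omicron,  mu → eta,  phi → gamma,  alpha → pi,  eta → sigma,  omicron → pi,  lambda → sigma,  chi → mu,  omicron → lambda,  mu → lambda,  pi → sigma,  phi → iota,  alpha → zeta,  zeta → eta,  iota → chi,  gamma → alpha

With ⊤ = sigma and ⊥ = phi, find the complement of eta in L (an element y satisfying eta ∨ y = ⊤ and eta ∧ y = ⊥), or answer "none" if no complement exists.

none

For every candidate y, either eta ∨ y ≠ sigma or eta ∧ y ≠ phi; no complement exists.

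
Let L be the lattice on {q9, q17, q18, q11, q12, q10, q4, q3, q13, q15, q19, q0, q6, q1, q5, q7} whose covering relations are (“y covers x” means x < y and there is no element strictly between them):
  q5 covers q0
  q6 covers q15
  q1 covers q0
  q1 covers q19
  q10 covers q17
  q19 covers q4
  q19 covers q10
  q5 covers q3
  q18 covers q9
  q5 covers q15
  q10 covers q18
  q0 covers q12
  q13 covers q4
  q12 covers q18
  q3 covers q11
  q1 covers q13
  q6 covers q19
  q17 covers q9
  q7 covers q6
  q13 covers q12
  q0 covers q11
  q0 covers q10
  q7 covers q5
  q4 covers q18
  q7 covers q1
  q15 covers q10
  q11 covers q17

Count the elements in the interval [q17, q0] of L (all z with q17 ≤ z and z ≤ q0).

4

The interval [q17, q0] = {q0, q10, q11, q17}, which has 4 elements.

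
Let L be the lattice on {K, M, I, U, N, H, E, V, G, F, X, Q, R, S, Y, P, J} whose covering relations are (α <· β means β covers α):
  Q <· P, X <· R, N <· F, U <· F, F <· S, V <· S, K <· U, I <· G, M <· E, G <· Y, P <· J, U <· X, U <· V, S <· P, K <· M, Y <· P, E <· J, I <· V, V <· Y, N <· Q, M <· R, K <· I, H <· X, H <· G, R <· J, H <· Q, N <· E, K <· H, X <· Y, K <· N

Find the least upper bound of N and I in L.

Common upper bounds of {N, I}: J, P, S.
The least among these is S.

S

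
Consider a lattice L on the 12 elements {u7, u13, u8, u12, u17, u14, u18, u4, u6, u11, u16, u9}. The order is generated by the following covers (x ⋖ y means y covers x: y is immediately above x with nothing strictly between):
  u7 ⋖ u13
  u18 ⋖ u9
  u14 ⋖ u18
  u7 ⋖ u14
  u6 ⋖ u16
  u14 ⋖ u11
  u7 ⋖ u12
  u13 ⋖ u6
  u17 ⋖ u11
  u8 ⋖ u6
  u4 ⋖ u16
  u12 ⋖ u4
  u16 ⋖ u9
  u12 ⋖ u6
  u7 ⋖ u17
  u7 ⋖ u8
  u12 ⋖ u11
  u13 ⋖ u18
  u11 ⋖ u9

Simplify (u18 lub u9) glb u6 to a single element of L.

u18 ∨ u9 = u9
u9 ∧ u6 = u6

u6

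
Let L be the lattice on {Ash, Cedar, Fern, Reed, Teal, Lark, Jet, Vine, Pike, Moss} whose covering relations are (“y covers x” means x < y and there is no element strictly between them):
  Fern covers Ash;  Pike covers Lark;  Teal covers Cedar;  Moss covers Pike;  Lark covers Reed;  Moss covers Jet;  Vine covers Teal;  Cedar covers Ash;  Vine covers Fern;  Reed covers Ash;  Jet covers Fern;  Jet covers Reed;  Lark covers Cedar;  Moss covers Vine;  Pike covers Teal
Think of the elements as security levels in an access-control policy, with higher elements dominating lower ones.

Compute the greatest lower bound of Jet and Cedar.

Common lower bounds of {Jet, Cedar}: Ash.
The greatest among these is Ash.

Ash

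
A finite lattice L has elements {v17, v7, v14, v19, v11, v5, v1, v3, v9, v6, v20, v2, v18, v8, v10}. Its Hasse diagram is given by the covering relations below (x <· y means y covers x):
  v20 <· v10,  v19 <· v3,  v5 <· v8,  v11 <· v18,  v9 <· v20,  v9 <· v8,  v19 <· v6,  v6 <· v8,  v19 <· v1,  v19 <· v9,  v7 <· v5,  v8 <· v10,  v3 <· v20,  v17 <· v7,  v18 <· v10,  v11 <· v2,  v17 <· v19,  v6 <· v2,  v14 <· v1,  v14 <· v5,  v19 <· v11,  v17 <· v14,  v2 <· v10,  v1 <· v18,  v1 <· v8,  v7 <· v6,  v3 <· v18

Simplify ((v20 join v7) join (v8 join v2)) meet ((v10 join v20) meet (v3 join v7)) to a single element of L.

v10

v20 ∨ v7 = v10
v8 ∨ v2 = v10
v10 ∨ v10 = v10
v10 ∨ v20 = v10
v3 ∨ v7 = v10
v10 ∧ v10 = v10
v10 ∧ v10 = v10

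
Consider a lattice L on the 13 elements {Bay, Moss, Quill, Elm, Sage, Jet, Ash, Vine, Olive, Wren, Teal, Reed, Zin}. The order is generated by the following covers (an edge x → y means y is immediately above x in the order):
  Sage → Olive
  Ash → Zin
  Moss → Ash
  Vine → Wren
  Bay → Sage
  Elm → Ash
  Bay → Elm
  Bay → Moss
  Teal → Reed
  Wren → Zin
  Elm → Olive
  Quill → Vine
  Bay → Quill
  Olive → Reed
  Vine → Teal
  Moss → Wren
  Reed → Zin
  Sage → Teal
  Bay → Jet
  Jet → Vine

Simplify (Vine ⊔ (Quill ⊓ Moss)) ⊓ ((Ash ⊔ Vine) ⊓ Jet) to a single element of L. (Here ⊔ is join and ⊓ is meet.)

Quill ∧ Moss = Bay
Vine ∨ Bay = Vine
Ash ∨ Vine = Zin
Zin ∧ Jet = Jet
Vine ∧ Jet = Jet

Jet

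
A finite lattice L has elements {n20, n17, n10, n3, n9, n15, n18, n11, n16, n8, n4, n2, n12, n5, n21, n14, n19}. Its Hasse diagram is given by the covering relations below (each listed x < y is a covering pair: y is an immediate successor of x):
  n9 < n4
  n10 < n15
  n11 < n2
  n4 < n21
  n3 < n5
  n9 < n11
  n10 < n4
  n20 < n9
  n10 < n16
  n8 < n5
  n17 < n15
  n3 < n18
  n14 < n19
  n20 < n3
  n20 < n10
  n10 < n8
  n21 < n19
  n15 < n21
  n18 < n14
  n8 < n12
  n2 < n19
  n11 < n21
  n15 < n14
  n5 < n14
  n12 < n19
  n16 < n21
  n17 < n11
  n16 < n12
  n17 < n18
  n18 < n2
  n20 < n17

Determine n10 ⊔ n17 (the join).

Common upper bounds of {n10, n17}: n14, n15, n19, n21.
The least among these is n15.

n15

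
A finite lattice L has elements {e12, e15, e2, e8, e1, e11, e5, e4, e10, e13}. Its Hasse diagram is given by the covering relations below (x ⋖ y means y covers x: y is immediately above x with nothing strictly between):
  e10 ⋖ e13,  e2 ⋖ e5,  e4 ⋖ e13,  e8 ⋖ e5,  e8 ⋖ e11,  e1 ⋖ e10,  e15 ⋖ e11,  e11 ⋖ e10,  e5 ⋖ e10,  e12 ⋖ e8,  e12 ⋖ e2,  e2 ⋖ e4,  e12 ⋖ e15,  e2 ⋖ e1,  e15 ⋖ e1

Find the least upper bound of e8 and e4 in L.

e13

Common upper bounds of {e8, e4}: e13.
The least among these is e13.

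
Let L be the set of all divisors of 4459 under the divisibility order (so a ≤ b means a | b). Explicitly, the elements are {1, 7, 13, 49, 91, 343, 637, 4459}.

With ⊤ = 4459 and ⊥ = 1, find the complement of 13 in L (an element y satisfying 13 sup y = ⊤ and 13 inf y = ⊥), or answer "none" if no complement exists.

Need y with 13 ∨ y = 4459 and 13 ∧ y = 1.
Checking each element gives: 343.

343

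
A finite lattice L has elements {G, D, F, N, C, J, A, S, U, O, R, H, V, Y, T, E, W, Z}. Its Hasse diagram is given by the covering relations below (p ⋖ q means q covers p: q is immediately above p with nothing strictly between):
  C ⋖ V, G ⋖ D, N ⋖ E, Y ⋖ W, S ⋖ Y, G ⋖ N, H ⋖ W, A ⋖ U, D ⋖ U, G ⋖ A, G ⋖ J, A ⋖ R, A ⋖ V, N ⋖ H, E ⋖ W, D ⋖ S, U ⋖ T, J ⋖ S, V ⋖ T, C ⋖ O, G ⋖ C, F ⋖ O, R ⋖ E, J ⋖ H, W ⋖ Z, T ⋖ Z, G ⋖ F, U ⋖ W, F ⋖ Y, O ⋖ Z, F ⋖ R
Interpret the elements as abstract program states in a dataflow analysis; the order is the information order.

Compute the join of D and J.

Common upper bounds of {D, J}: S, W, Y, Z.
The least among these is S.

S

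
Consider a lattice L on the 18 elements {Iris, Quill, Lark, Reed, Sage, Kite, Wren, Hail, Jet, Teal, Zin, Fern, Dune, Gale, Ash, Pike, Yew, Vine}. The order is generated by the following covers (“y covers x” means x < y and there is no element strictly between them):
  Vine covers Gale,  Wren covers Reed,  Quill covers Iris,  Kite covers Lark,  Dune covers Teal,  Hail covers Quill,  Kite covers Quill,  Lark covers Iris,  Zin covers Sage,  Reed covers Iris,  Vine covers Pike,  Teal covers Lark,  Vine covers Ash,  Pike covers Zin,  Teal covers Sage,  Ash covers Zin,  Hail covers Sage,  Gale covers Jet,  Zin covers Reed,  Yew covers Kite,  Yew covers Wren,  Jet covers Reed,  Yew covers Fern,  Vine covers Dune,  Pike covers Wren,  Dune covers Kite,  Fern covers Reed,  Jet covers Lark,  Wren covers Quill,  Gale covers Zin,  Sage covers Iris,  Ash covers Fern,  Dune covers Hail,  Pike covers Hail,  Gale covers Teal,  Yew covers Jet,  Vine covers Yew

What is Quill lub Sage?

Hail

Common upper bounds of {Quill, Sage}: Dune, Hail, Pike, Vine.
The least among these is Hail.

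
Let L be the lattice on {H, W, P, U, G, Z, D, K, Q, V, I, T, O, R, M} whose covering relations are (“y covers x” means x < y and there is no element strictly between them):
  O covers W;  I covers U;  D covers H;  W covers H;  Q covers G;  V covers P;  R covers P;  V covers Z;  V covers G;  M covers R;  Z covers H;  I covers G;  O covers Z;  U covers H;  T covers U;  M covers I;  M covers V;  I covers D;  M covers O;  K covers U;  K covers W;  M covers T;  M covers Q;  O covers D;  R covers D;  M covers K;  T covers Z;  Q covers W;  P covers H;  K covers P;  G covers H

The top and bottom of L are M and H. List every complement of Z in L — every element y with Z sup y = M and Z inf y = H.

Need y with Z ∨ y = M and Z ∧ y = H.
Checking each element gives: I, K, Q, R.

I, K, Q, R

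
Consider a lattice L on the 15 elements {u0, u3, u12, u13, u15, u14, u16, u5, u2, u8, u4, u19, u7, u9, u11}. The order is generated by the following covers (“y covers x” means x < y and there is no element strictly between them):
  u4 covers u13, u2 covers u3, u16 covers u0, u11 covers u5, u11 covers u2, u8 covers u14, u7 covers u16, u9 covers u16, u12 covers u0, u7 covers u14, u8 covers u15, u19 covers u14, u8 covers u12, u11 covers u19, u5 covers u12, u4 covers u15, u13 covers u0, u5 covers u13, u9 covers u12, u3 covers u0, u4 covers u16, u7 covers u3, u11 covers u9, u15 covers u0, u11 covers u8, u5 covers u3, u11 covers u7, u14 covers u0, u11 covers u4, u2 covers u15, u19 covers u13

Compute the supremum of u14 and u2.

Common upper bounds of {u14, u2}: u11.
The least among these is u11.

u11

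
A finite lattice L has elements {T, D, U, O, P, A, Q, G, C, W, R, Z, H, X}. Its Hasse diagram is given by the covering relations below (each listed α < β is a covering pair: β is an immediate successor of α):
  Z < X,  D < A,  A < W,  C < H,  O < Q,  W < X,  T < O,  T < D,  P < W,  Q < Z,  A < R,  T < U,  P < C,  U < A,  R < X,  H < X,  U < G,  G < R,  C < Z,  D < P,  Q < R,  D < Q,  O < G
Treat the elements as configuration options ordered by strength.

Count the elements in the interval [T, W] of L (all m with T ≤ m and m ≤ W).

The interval [T, W] = {A, D, P, T, U, W}, which has 6 elements.

6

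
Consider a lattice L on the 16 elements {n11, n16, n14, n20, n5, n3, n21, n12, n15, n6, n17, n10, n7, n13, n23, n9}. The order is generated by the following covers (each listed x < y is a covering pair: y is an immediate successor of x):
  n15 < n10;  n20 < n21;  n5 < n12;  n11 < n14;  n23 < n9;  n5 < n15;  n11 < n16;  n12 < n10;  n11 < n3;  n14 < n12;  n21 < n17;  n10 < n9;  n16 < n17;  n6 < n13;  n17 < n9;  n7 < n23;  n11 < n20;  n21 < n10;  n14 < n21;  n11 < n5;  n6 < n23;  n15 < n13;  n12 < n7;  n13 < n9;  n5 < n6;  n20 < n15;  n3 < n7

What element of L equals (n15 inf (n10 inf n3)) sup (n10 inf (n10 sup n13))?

n10

n10 ∧ n3 = n11
n15 ∧ n11 = n11
n10 ∨ n13 = n9
n10 ∧ n9 = n10
n11 ∨ n10 = n10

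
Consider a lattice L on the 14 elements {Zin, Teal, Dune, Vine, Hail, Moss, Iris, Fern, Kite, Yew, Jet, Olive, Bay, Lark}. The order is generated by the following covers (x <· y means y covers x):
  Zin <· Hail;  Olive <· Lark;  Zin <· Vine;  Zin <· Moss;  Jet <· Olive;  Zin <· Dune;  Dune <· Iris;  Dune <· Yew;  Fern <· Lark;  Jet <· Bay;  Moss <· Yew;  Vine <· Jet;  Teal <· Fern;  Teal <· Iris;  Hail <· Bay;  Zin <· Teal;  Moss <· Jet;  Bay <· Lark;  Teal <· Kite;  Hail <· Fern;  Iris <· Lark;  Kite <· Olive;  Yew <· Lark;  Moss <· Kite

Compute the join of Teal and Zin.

Teal

Common upper bounds of {Teal, Zin}: Fern, Iris, Kite, Lark, Olive, Teal.
The least among these is Teal.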